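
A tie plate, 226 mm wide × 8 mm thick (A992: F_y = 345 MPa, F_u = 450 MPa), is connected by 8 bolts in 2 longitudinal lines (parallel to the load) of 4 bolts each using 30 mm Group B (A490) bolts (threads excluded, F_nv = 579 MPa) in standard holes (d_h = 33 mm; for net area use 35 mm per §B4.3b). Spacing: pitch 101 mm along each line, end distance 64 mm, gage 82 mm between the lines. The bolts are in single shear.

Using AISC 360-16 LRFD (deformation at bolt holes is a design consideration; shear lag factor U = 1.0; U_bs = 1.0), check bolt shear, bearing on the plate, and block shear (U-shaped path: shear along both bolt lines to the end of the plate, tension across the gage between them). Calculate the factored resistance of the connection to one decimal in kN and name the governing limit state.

919.1 kN (block shear governs)

Bolt shear: A_b = π(30)²/4 = 706.86 mm². φR_n = 0.75 × 579 × 706.86 × 8 × 1 = 2455.6 kN.
Bearing (8 mm plate, F_u = 450 MPa): end bolts L_c = 64 − 33/2 = 47.5, R_n = min(1.2×47.5×8×450, 2.4×30×8×450) = 205.2 kN/bolt; interior L_c = 101 − 33 = 68, R_n = 259.2 kN/bolt. φR_n = 0.75 × (2×205.2 + 6×259.2) = 1474.2 kN.
Block shear: shear path 2×[64+3×101] = 2×367 mm, A_gv = 5872, A_nv = 2×(367 − 3.5×35)×8 = 3912 mm²; tension across gage: (82 − 1×35)×8 = 376 mm². R_n = min(0.6×450×3912, 0.6×345×5872) + 1.0×450×376 = min(1056.2, 1215.5) + 169.2 = 1225.4 kN. φR_n = 0.75 × 1225.4 = 919.1 kN.
Governing: min(2455.6, 1474.2, 919.1) = 919.1 kN → block shear.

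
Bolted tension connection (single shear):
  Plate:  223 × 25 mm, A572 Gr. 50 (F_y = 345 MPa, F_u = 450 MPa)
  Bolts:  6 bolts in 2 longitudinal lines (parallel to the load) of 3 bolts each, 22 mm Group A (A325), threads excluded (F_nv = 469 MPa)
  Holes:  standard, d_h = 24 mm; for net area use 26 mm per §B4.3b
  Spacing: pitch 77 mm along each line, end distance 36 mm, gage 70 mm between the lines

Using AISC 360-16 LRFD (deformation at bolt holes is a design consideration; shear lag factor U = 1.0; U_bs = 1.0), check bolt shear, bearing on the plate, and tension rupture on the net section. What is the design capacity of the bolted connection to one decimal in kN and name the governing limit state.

Bolt shear: A_b = π(22)²/4 = 380.13 mm². φR_n = 0.75 × 469 × 380.13 × 6 × 1 = 802.3 kN.
Bearing (25 mm plate, F_u = 450 MPa): end bolts L_c = 36 − 24/2 = 24, R_n = min(1.2×24×25×450, 2.4×22×25×450) = 324 kN/bolt; interior L_c = 77 − 24 = 53, R_n = 594 kN/bolt. φR_n = 0.75 × (2×324 + 4×594) = 2268.0 kN.
Tension rupture (net): A_n = (223 − 2×26)×25 = 4275 mm² (U = 1.0, A_e = A_n). φR_n = 0.75 × 450 × 4275 = 1442.8 kN.
Governing: min(802.3, 2268.0, 1442.8) = 802.3 kN → bolt shear.

802.3 kN (bolt shear governs)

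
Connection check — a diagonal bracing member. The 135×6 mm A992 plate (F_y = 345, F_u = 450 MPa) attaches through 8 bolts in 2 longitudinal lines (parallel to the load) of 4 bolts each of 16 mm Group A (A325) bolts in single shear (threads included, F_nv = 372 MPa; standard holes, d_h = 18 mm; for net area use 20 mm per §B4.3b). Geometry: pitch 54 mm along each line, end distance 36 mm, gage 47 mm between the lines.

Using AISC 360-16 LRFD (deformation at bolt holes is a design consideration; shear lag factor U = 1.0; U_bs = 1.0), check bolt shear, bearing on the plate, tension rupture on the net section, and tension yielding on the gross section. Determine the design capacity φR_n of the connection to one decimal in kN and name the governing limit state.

Bolt shear: A_b = π(16)²/4 = 201.06 mm². φR_n = 0.75 × 372 × 201.06 × 8 × 1 = 448.8 kN.
Bearing (6 mm plate, F_u = 450 MPa): end bolts L_c = 36 − 18/2 = 27, R_n = min(1.2×27×6×450, 2.4×16×6×450) = 87.48 kN/bolt; interior L_c = 54 − 18 = 36, R_n = 103.68 kN/bolt. φR_n = 0.75 × (2×87.48 + 6×103.68) = 597.8 kN.
Tension rupture (net): A_n = (135 − 2×20)×6 = 570 mm² (U = 1.0, A_e = A_n). φR_n = 0.75 × 450 × 570 = 192.4 kN.
Tension yield (gross): A_g = 135×6 = 810 mm². φR_n = 0.90 × 345 × 810 = 251.5 kN.
Governing: min(448.8, 597.8, 192.4, 251.5) = 192.4 kN → net-section rupture.

192.4 kN (net-section rupture governs)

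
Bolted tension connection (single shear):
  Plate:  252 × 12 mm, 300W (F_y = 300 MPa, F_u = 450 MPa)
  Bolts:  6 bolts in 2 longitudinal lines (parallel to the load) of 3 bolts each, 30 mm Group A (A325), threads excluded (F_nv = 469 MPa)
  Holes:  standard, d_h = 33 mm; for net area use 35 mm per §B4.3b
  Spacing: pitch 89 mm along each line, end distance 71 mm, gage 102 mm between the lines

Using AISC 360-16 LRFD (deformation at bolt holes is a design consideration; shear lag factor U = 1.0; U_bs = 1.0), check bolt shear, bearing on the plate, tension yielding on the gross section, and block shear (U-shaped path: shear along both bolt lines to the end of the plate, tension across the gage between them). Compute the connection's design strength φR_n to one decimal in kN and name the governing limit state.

816.5 kN (gross-section yield governs)

Bolt shear: A_b = π(30)²/4 = 706.86 mm². φR_n = 0.75 × 469 × 706.86 × 6 × 1 = 1491.8 kN.
Bearing (12 mm plate, F_u = 450 MPa): end bolts L_c = 71 − 33/2 = 54.5, R_n = min(1.2×54.5×12×450, 2.4×30×12×450) = 353.16 kN/bolt; interior L_c = 89 − 33 = 56, R_n = 362.88 kN/bolt. φR_n = 0.75 × (2×353.16 + 4×362.88) = 1618.4 kN.
Tension yield (gross): A_g = 252×12 = 3024 mm². φR_n = 0.90 × 300 × 3024 = 816.5 kN.
Block shear: shear path 2×[71+2×89] = 2×249 mm, A_gv = 5976, A_nv = 2×(249 − 2.5×35)×12 = 3876 mm²; tension across gage: (102 − 1×35)×12 = 804 mm². R_n = min(0.6×450×3876, 0.6×300×5976) + 1.0×450×804 = min(1046.5, 1075.7) + 361.8 = 1408.3 kN. φR_n = 0.75 × 1408.3 = 1056.2 kN.
Governing: min(1491.8, 1618.4, 816.5, 1056.2) = 816.5 kN → gross-section yield.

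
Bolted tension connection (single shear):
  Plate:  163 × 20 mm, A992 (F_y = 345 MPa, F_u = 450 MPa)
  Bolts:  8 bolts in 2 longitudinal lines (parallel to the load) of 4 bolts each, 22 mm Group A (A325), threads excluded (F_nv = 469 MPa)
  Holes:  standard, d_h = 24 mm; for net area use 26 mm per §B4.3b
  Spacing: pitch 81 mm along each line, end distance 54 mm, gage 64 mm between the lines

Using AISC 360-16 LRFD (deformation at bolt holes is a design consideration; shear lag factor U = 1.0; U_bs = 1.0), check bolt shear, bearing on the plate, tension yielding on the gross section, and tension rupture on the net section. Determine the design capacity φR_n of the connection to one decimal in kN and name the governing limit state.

Bolt shear: A_b = π(22)²/4 = 380.13 mm². φR_n = 0.75 × 469 × 380.13 × 8 × 1 = 1069.7 kN.
Bearing (20 mm plate, F_u = 450 MPa): end bolts L_c = 54 − 24/2 = 42, R_n = min(1.2×42×20×450, 2.4×22×20×450) = 453.6 kN/bolt; interior L_c = 81 − 24 = 57, R_n = 475.2 kN/bolt. φR_n = 0.75 × (2×453.6 + 6×475.2) = 2818.8 kN.
Tension yield (gross): A_g = 163×20 = 3260 mm². φR_n = 0.90 × 345 × 3260 = 1012.2 kN.
Tension rupture (net): A_n = (163 − 2×26)×20 = 2220 mm² (U = 1.0, A_e = A_n). φR_n = 0.75 × 450 × 2220 = 749.3 kN.
Governing: min(1069.7, 2818.8, 1012.2, 749.3) = 749.3 kN → net-section rupture.

749.3 kN (net-section rupture governs)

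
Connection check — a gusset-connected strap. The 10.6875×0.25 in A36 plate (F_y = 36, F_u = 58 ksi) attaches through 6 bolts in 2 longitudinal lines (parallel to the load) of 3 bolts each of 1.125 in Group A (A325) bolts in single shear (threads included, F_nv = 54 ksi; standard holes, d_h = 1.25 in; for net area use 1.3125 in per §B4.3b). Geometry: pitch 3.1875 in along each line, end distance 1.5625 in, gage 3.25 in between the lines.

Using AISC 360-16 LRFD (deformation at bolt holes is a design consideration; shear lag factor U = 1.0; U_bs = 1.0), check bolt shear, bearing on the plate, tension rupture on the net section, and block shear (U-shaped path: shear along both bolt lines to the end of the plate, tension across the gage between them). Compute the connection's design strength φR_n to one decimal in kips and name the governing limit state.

Bolt shear: A_b = π(1.125)²/4 = 0.99402 in². φR_n = 0.75 × 54 × 0.99402 × 6 × 1 = 241.5 kips.
Bearing (0.25 in plate, F_u = 58 ksi): end bolts L_c = 1.5625 − 1.25/2 = 0.9375, R_n = min(1.2×0.9375×0.25×58, 2.4×1.125×0.25×58) = 16.313 kips/bolt; interior L_c = 3.1875 − 1.25 = 1.9375, R_n = 33.713 kips/bolt. φR_n = 0.75 × (2×16.313 + 4×33.713) = 125.6 kips.
Tension rupture (net): A_n = (10.6875 − 2×1.3125)×0.25 = 2.0156 in² (U = 1.0, A_e = A_n). φR_n = 0.75 × 58 × 2.0156 = 87.7 kips.
Block shear: shear path 2×[1.5625+2×3.1875] = 2×7.9375 in, A_gv = 3.9688, A_nv = 2×(7.9375 − 2.5×1.3125)×0.25 = 2.3281 in²; tension across gage: (3.25 − 1×1.3125)×0.25 = 0.48438 in². R_n = min(0.6×58×2.3281, 0.6×36×3.9688) + 1.0×58×0.48438 = min(81.018, 85.726) + 28.094 = 109.11 kips. φR_n = 0.75 × 109.11 = 81.8 kips.
Governing: min(241.5, 125.6, 87.7, 81.8) = 81.8 kips → block shear.

81.8 kips (block shear governs)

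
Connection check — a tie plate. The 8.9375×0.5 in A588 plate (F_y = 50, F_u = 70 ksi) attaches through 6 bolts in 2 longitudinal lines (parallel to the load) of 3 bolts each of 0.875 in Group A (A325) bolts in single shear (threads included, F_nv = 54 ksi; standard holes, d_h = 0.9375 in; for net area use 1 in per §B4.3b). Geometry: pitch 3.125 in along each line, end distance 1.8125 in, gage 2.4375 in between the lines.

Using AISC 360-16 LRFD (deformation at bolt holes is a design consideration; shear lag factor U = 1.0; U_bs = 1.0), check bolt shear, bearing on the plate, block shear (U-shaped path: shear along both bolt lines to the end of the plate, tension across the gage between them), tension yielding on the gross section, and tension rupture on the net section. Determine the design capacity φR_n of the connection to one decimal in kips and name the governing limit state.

Bolt shear: A_b = π(0.875)²/4 = 0.60132 in². φR_n = 0.75 × 54 × 0.60132 × 6 × 1 = 146.1 kips.
Bearing (0.5 in plate, F_u = 70 ksi): end bolts L_c = 1.8125 − 0.9375/2 = 1.34375, R_n = min(1.2×1.34375×0.5×70, 2.4×0.875×0.5×70) = 56.438 kips/bolt; interior L_c = 3.125 − 0.9375 = 2.1875, R_n = 73.5 kips/bolt. φR_n = 0.75 × (2×56.438 + 4×73.5) = 305.2 kips.
Block shear: shear path 2×[1.8125+2×3.125] = 2×8.0625 in, A_gv = 8.0625, A_nv = 2×(8.0625 − 2.5×1)×0.5 = 5.5625 in²; tension across gage: (2.4375 − 1×1)×0.5 = 0.71875 in². R_n = min(0.6×70×5.5625, 0.6×50×8.0625) + 1.0×70×0.71875 = min(233.63, 241.88) + 50.313 = 283.94 kips. φR_n = 0.75 × 283.94 = 213.0 kips.
Tension yield (gross): A_g = 8.9375×0.5 = 4.4688 in². φR_n = 0.90 × 50 × 4.4688 = 201.1 kips.
Tension rupture (net): A_n = (8.9375 − 2×1)×0.5 = 3.4688 in² (U = 1.0, A_e = A_n). φR_n = 0.75 × 70 × 3.4688 = 182.1 kips.
Governing: min(146.1, 305.2, 213.0, 201.1, 182.1) = 146.1 kips → bolt shear.

146.1 kips (bolt shear governs)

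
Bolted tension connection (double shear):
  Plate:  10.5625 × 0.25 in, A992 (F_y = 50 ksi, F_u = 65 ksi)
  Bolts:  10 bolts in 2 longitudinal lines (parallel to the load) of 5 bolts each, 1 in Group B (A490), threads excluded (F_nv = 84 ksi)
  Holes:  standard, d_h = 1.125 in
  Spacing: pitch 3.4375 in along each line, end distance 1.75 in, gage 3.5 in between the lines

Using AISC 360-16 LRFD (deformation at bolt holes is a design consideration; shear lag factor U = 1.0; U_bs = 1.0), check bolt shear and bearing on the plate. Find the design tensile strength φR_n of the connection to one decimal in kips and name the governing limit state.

Bolt shear: A_b = π(1)²/4 = 0.7854 in². φR_n = 0.75 × 84 × 0.7854 × 10 × 2 = 989.6 kips.
Bearing (0.25 in plate, F_u = 65 ksi): end bolts L_c = 1.75 − 1.125/2 = 1.1875, R_n = min(1.2×1.1875×0.25×65, 2.4×1×0.25×65) = 23.156 kips/bolt; interior L_c = 3.4375 − 1.125 = 2.3125, R_n = 39 kips/bolt. φR_n = 0.75 × (2×23.156 + 8×39) = 268.7 kips.
Governing: min(989.6, 268.7) = 268.7 kips → bearing.

268.7 kips (bearing governs)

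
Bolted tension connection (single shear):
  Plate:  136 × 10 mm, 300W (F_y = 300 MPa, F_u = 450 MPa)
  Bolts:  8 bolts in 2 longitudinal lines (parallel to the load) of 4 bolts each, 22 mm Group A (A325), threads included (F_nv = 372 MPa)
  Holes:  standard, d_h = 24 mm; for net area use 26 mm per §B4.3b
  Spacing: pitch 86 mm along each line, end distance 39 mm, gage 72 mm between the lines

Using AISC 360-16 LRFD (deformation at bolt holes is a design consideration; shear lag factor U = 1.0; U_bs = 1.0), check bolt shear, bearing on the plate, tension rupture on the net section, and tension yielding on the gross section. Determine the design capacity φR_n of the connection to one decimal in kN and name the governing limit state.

283.5 kN (net-section rupture governs)

Bolt shear: A_b = π(22)²/4 = 380.13 mm². φR_n = 0.75 × 372 × 380.13 × 8 × 1 = 848.5 kN.
Bearing (10 mm plate, F_u = 450 MPa): end bolts L_c = 39 − 24/2 = 27, R_n = min(1.2×27×10×450, 2.4×22×10×450) = 145.8 kN/bolt; interior L_c = 86 − 24 = 62, R_n = 237.6 kN/bolt. φR_n = 0.75 × (2×145.8 + 6×237.6) = 1287.9 kN.
Tension rupture (net): A_n = (136 − 2×26)×10 = 840 mm² (U = 1.0, A_e = A_n). φR_n = 0.75 × 450 × 840 = 283.5 kN.
Tension yield (gross): A_g = 136×10 = 1360 mm². φR_n = 0.90 × 300 × 1360 = 367.2 kN.
Governing: min(848.5, 1287.9, 283.5, 367.2) = 283.5 kN → net-section rupture.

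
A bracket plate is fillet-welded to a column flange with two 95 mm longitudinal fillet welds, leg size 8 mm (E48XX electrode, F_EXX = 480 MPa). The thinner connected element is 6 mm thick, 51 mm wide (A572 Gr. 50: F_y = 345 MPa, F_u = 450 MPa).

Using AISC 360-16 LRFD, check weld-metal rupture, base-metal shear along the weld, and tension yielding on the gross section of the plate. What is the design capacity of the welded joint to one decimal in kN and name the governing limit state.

Weld metal: throat = 0.707×8 = 5.656 mm, L = 2×95 = 190 mm. φR_n = 0.75 × 0.6 × 480 × 5.656 × 190 = 232.1 kN.
Base metal shear (6 mm plate): yield φR_n = 1.0×0.6×345×6×190 = 236.0 kN; rupture φR_n = 0.75×0.6×450×6×190 = 230.9 kN; take 230.9 kN (rupture).
Tension yield (gross): A_g = 51×6 = 306 mm². φR_n = 0.90 × 345 × 306 = 95.0 kN.
Governing: min(232.1, 230.9, 95.0) = 95.0 kN → gross-section yield.

95.0 kN (gross-section yield governs)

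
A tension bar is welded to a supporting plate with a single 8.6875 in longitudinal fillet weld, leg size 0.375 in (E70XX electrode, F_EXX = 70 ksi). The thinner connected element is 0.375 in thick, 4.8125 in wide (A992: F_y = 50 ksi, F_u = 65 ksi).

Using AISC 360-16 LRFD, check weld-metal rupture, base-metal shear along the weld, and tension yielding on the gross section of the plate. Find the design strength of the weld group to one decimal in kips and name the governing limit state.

Weld metal: throat = 0.707×0.375 = 0.26513 in, L = 8.6875 in. φR_n = 0.75 × 0.6 × 70 × 0.26513 × 8.6875 = 72.6 kips.
Base metal shear (0.375 in plate): yield φR_n = 1.0×0.6×50×0.375×8.6875 = 97.7 kips; rupture φR_n = 0.75×0.6×65×0.375×8.6875 = 95.3 kips; take 95.3 kips (rupture).
Tension yield (gross): A_g = 4.8125×0.375 = 1.8047 in². φR_n = 0.90 × 50 × 1.8047 = 81.2 kips.
Governing: min(72.6, 95.3, 81.2) = 72.6 kips → weld metal.

72.6 kips (weld metal governs)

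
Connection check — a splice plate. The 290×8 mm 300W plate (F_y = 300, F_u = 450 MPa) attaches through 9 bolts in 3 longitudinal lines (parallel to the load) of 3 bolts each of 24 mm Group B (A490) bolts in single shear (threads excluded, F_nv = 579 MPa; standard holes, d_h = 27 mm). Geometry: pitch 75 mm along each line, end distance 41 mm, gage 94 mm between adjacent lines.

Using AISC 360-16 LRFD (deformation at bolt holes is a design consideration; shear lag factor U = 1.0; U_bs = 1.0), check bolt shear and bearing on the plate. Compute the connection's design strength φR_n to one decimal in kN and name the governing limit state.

1200.4 kN (bearing governs)

Bolt shear: A_b = π(24)²/4 = 452.39 mm². φR_n = 0.75 × 579 × 452.39 × 9 × 1 = 1768.1 kN.
Bearing (8 mm plate, F_u = 450 MPa): end bolts L_c = 41 − 27/2 = 27.5, R_n = min(1.2×27.5×8×450, 2.4×24×8×450) = 118.8 kN/bolt; interior L_c = 75 − 27 = 48, R_n = 207.36 kN/bolt. φR_n = 0.75 × (3×118.8 + 6×207.36) = 1200.4 kN.
Governing: min(1768.1, 1200.4) = 1200.4 kN → bearing.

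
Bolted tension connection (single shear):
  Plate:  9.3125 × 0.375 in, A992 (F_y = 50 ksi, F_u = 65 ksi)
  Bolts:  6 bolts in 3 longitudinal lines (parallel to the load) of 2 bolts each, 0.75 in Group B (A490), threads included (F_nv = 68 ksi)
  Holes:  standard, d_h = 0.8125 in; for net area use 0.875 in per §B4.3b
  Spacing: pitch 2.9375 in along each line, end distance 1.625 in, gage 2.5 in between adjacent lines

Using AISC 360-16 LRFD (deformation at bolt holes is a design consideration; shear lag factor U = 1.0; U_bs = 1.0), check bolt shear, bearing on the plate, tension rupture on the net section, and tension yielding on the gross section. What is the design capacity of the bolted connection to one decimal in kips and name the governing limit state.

Bolt shear: A_b = π(0.75)²/4 = 0.44179 in². φR_n = 0.75 × 68 × 0.44179 × 6 × 1 = 135.2 kips.
Bearing (0.375 in plate, F_u = 65 ksi): end bolts L_c = 1.625 − 0.8125/2 = 1.21875, R_n = min(1.2×1.21875×0.375×65, 2.4×0.75×0.375×65) = 35.648 kips/bolt; interior L_c = 2.9375 − 0.8125 = 2.125, R_n = 43.875 kips/bolt. φR_n = 0.75 × (3×35.648 + 3×43.875) = 178.9 kips.
Tension rupture (net): A_n = (9.3125 − 3×0.875)×0.375 = 2.5078 in² (U = 1.0, A_e = A_n). φR_n = 0.75 × 65 × 2.5078 = 122.3 kips.
Tension yield (gross): A_g = 9.3125×0.375 = 3.4922 in². φR_n = 0.90 × 50 × 3.4922 = 157.1 kips.
Governing: min(135.2, 178.9, 122.3, 157.1) = 122.3 kips → net-section rupture.

122.3 kips (net-section rupture governs)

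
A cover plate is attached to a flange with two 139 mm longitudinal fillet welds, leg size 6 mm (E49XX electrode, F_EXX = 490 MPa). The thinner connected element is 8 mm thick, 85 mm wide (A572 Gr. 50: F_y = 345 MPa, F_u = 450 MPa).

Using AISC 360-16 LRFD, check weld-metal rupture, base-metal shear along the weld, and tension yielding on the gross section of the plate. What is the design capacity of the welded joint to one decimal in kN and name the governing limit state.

Weld metal: throat = 0.707×6 = 4.242 mm, L = 2×139 = 278 mm. φR_n = 0.75 × 0.6 × 490 × 4.242 × 278 = 260.0 kN.
Base metal shear (8 mm plate): yield φR_n = 1.0×0.6×345×8×278 = 460.4 kN; rupture φR_n = 0.75×0.6×450×8×278 = 450.4 kN; take 450.4 kN (rupture).
Tension yield (gross): A_g = 85×8 = 680 mm². φR_n = 0.90 × 345 × 680 = 211.1 kN.
Governing: min(260.0, 450.4, 211.1) = 211.1 kN → gross-section yield.

211.1 kN (gross-section yield governs)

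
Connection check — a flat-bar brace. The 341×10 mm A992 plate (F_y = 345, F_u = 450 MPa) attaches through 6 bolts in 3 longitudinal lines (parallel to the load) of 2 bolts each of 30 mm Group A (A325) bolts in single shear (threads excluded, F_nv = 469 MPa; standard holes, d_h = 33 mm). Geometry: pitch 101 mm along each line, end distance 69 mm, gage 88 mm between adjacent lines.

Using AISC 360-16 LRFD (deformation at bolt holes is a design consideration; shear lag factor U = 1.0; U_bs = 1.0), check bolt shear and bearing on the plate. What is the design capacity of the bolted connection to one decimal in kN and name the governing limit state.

Bolt shear: A_b = π(30)²/4 = 706.86 mm². φR_n = 0.75 × 469 × 706.86 × 6 × 1 = 1491.8 kN.
Bearing (10 mm plate, F_u = 450 MPa): end bolts L_c = 69 − 33/2 = 52.5, R_n = min(1.2×52.5×10×450, 2.4×30×10×450) = 283.5 kN/bolt; interior L_c = 101 − 33 = 68, R_n = 324 kN/bolt. φR_n = 0.75 × (3×283.5 + 3×324) = 1366.9 kN.
Governing: min(1491.8, 1366.9) = 1366.9 kN → bearing.

1366.9 kN (bearing governs)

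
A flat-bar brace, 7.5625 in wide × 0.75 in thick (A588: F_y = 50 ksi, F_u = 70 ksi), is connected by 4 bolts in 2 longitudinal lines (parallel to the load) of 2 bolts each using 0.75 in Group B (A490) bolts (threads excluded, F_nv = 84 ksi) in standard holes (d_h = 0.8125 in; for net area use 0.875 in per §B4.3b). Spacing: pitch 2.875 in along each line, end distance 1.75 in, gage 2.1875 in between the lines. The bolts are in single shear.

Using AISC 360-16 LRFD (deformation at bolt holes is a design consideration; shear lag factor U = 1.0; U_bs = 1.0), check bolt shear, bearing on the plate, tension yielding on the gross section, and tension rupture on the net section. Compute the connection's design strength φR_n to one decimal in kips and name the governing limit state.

Bolt shear: A_b = π(0.75)²/4 = 0.44179 in². φR_n = 0.75 × 84 × 0.44179 × 4 × 1 = 111.3 kips.
Bearing (0.75 in plate, F_u = 70 ksi): end bolts L_c = 1.75 − 0.8125/2 = 1.34375, R_n = min(1.2×1.34375×0.75×70, 2.4×0.75×0.75×70) = 84.656 kips/bolt; interior L_c = 2.875 − 0.8125 = 2.0625, R_n = 94.5 kips/bolt. φR_n = 0.75 × (2×84.656 + 2×94.5) = 268.7 kips.
Tension yield (gross): A_g = 7.5625×0.75 = 5.6719 in². φR_n = 0.90 × 50 × 5.6719 = 255.2 kips.
Tension rupture (net): A_n = (7.5625 − 2×0.875)×0.75 = 4.3594 in² (U = 1.0, A_e = A_n). φR_n = 0.75 × 70 × 4.3594 = 228.9 kips.
Governing: min(111.3, 268.7, 255.2, 228.9) = 111.3 kips → bolt shear.

111.3 kips (bolt shear governs)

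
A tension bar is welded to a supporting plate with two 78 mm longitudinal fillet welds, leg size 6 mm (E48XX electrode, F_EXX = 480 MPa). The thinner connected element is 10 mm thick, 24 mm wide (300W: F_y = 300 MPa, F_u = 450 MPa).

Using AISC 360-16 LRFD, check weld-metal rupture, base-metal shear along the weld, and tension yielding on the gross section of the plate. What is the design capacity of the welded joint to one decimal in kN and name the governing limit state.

Weld metal: throat = 0.707×6 = 4.242 mm, L = 2×78 = 156 mm. φR_n = 0.75 × 0.6 × 480 × 4.242 × 156 = 142.9 kN.
Base metal shear (10 mm plate): yield φR_n = 1.0×0.6×300×10×156 = 280.8 kN; rupture φR_n = 0.75×0.6×450×10×156 = 315.9 kN; take 280.8 kN (yield).
Tension yield (gross): A_g = 24×10 = 240 mm². φR_n = 0.90 × 300 × 240 = 64.8 kN.
Governing: min(142.9, 280.8, 64.8) = 64.8 kN → gross-section yield.

64.8 kN (gross-section yield governs)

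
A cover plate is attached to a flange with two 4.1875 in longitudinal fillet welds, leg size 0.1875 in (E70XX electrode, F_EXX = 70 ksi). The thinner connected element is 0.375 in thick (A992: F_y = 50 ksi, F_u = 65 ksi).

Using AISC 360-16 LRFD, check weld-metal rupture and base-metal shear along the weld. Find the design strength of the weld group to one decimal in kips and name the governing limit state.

35.0 kips (weld metal governs)

Weld metal: throat = 0.707×0.1875 = 0.13256 in, L = 2×4.1875 = 8.375 in. φR_n = 0.75 × 0.6 × 70 × 0.13256 × 8.375 = 35.0 kips.
Base metal shear (0.375 in plate): yield φR_n = 1.0×0.6×50×0.375×8.375 = 94.2 kips; rupture φR_n = 0.75×0.6×65×0.375×8.375 = 91.9 kips; take 91.9 kips (rupture).
Governing: min(35.0, 91.9) = 35.0 kips → weld metal.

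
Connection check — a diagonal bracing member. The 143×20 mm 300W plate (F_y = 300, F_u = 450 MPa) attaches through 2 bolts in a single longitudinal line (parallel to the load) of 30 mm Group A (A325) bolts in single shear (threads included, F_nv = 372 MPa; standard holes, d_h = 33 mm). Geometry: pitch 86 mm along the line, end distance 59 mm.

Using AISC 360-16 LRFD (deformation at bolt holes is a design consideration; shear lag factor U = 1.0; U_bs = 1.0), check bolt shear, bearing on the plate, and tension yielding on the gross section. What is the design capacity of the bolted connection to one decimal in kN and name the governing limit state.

Bolt shear: A_b = π(30)²/4 = 706.86 mm². φR_n = 0.75 × 372 × 706.86 × 2 × 1 = 394.4 kN.
Bearing (20 mm plate, F_u = 450 MPa): end bolts L_c = 59 − 33/2 = 42.5, R_n = min(1.2×42.5×20×450, 2.4×30×20×450) = 459 kN/bolt; interior L_c = 86 − 33 = 53, R_n = 572.4 kN/bolt. φR_n = 0.75 × (1×459 + 1×572.4) = 773.6 kN.
Tension yield (gross): A_g = 143×20 = 2860 mm². φR_n = 0.90 × 300 × 2860 = 772.2 kN.
Governing: min(394.4, 773.6, 772.2) = 394.4 kN → bolt shear.

394.4 kN (bolt shear governs)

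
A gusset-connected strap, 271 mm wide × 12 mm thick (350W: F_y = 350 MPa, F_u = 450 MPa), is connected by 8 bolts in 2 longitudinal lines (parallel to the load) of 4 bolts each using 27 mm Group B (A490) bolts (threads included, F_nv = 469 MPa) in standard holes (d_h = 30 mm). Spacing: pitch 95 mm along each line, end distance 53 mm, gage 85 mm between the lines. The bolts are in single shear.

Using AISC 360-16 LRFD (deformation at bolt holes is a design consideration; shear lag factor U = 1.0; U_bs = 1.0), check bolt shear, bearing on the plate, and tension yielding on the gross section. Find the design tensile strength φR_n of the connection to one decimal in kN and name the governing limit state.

Bolt shear: A_b = π(27)²/4 = 572.56 mm². φR_n = 0.75 × 469 × 572.56 × 8 × 1 = 1611.2 kN.
Bearing (12 mm plate, F_u = 450 MPa): end bolts L_c = 53 − 30/2 = 38, R_n = min(1.2×38×12×450, 2.4×27×12×450) = 246.24 kN/bolt; interior L_c = 95 − 30 = 65, R_n = 349.92 kN/bolt. φR_n = 0.75 × (2×246.24 + 6×349.92) = 1944.0 kN.
Tension yield (gross): A_g = 271×12 = 3252 mm². φR_n = 0.90 × 350 × 3252 = 1024.4 kN.
Governing: min(1611.2, 1944.0, 1024.4) = 1024.4 kN → gross-section yield.

1024.4 kN (gross-section yield governs)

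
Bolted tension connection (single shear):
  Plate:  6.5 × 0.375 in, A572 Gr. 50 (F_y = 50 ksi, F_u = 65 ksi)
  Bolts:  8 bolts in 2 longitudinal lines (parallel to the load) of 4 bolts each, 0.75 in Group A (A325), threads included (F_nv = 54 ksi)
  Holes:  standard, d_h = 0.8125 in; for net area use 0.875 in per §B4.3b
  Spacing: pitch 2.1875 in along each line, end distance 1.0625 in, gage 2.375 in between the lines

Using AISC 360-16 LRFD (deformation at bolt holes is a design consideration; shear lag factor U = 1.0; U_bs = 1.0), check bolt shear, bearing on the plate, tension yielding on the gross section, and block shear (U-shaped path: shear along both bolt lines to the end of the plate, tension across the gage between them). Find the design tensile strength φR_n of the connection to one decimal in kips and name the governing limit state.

109.7 kips (gross-section yield governs)

Bolt shear: A_b = π(0.75)²/4 = 0.44179 in². φR_n = 0.75 × 54 × 0.44179 × 8 × 1 = 143.1 kips.
Bearing (0.375 in plate, F_u = 65 ksi): end bolts L_c = 1.0625 − 0.8125/2 = 0.65625, R_n = min(1.2×0.65625×0.375×65, 2.4×0.75×0.375×65) = 19.195 kips/bolt; interior L_c = 2.1875 − 0.8125 = 1.375, R_n = 40.219 kips/bolt. φR_n = 0.75 × (2×19.195 + 6×40.219) = 209.8 kips.
Tension yield (gross): A_g = 6.5×0.375 = 2.4375 in². φR_n = 0.90 × 50 × 2.4375 = 109.7 kips.
Block shear: shear path 2×[1.0625+3×2.1875] = 2×7.625 in, A_gv = 5.7188, A_nv = 2×(7.625 − 3.5×0.875)×0.375 = 3.4219 in²; tension across gage: (2.375 − 1×0.875)×0.375 = 0.5625 in². R_n = min(0.6×65×3.4219, 0.6×50×5.7188) + 1.0×65×0.5625 = min(133.45, 171.56) + 36.563 = 170.01 kips. φR_n = 0.75 × 170.01 = 127.5 kips.
Governing: min(143.1, 209.8, 109.7, 127.5) = 109.7 kips → gross-section yield.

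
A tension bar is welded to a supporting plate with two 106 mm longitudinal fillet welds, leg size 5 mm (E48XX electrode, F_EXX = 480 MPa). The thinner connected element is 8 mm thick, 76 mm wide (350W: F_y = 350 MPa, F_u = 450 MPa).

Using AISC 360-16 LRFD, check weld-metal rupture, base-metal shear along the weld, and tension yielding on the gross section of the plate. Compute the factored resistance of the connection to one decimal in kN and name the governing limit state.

Weld metal: throat = 0.707×5 = 3.535 mm, L = 2×106 = 212 mm. φR_n = 0.75 × 0.6 × 480 × 3.535 × 212 = 161.9 kN.
Base metal shear (8 mm plate): yield φR_n = 1.0×0.6×350×8×212 = 356.2 kN; rupture φR_n = 0.75×0.6×450×8×212 = 343.4 kN; take 343.4 kN (rupture).
Tension yield (gross): A_g = 76×8 = 608 mm². φR_n = 0.90 × 350 × 608 = 191.5 kN.
Governing: min(161.9, 343.4, 191.5) = 161.9 kN → weld metal.

161.9 kN (weld metal governs)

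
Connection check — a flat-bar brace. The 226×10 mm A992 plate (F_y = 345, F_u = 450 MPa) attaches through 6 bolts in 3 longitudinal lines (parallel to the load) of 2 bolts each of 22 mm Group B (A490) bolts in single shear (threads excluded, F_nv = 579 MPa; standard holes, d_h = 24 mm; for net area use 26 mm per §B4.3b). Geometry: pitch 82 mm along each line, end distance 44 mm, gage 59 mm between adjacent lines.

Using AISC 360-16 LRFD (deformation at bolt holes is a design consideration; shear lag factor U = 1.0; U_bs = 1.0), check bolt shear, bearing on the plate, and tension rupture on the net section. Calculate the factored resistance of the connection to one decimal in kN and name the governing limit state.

Bolt shear: A_b = π(22)²/4 = 380.13 mm². φR_n = 0.75 × 579 × 380.13 × 6 × 1 = 990.4 kN.
Bearing (10 mm plate, F_u = 450 MPa): end bolts L_c = 44 − 24/2 = 32, R_n = min(1.2×32×10×450, 2.4×22×10×450) = 172.8 kN/bolt; interior L_c = 82 − 24 = 58, R_n = 237.6 kN/bolt. φR_n = 0.75 × (3×172.8 + 3×237.6) = 923.4 kN.
Tension rupture (net): A_n = (226 − 3×26)×10 = 1480 mm² (U = 1.0, A_e = A_n). φR_n = 0.75 × 450 × 1480 = 499.5 kN.
Governing: min(990.4, 923.4, 499.5) = 499.5 kN → net-section rupture.

499.5 kN (net-section rupture governs)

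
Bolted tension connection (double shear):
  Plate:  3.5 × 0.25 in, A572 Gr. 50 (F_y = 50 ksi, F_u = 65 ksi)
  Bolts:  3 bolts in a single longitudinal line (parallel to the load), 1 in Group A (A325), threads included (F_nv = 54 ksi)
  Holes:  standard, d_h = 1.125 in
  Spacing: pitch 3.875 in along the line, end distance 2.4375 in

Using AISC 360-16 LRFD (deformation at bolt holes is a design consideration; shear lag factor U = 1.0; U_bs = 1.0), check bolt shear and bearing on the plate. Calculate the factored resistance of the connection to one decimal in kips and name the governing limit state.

85.9 kips (bearing governs)

Bolt shear: A_b = π(1)²/4 = 0.7854 in². φR_n = 0.75 × 54 × 0.7854 × 3 × 2 = 190.9 kips.
Bearing (0.25 in plate, F_u = 65 ksi): end bolts L_c = 2.4375 − 1.125/2 = 1.875, R_n = min(1.2×1.875×0.25×65, 2.4×1×0.25×65) = 36.563 kips/bolt; interior L_c = 3.875 − 1.125 = 2.75, R_n = 39 kips/bolt. φR_n = 0.75 × (1×36.563 + 2×39) = 85.9 kips.
Governing: min(190.9, 85.9) = 85.9 kips → bearing.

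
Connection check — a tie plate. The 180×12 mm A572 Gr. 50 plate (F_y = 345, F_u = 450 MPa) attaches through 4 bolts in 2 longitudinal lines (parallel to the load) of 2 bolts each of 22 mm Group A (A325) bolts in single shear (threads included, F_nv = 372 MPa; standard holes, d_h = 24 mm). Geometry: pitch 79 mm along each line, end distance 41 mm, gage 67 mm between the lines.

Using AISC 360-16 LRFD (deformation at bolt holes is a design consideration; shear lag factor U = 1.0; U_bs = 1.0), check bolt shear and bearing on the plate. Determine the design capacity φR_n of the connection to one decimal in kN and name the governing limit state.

424.2 kN (bolt shear governs)

Bolt shear: A_b = π(22)²/4 = 380.13 mm². φR_n = 0.75 × 372 × 380.13 × 4 × 1 = 424.2 kN.
Bearing (12 mm plate, F_u = 450 MPa): end bolts L_c = 41 − 24/2 = 29, R_n = min(1.2×29×12×450, 2.4×22×12×450) = 187.92 kN/bolt; interior L_c = 79 − 24 = 55, R_n = 285.12 kN/bolt. φR_n = 0.75 × (2×187.92 + 2×285.12) = 709.6 kN.
Governing: min(424.2, 709.6) = 424.2 kN → bolt shear.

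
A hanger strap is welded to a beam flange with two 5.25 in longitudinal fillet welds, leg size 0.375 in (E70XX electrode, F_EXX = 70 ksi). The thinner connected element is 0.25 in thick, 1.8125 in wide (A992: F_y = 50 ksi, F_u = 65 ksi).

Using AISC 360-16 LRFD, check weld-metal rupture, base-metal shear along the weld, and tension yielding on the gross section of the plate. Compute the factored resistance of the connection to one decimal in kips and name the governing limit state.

20.4 kips (gross-section yield governs)

Weld metal: throat = 0.707×0.375 = 0.26513 in, L = 2×5.25 = 10.5 in. φR_n = 0.75 × 0.6 × 70 × 0.26513 × 10.5 = 87.7 kips.
Base metal shear (0.25 in plate): yield φR_n = 1.0×0.6×50×0.25×10.5 = 78.8 kips; rupture φR_n = 0.75×0.6×65×0.25×10.5 = 76.8 kips; take 76.8 kips (rupture).
Tension yield (gross): A_g = 1.8125×0.25 = 0.45313 in². φR_n = 0.90 × 50 × 0.45313 = 20.4 kips.
Governing: min(87.7, 76.8, 20.4) = 20.4 kips → gross-section yield.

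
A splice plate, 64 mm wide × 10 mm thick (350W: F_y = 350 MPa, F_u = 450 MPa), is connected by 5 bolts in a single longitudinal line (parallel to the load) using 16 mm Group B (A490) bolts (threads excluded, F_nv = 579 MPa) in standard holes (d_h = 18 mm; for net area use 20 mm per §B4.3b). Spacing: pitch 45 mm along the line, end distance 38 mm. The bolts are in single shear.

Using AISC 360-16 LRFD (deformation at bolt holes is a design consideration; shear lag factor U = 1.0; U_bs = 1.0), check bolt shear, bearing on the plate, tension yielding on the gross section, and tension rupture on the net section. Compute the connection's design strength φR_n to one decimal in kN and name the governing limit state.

148.5 kN (net-section rupture governs)

Bolt shear: A_b = π(16)²/4 = 201.06 mm². φR_n = 0.75 × 579 × 201.06 × 5 × 1 = 436.6 kN.
Bearing (10 mm plate, F_u = 450 MPa): end bolts L_c = 38 − 18/2 = 29, R_n = min(1.2×29×10×450, 2.4×16×10×450) = 156.6 kN/bolt; interior L_c = 45 − 18 = 27, R_n = 145.8 kN/bolt. φR_n = 0.75 × (1×156.6 + 4×145.8) = 554.9 kN.
Tension yield (gross): A_g = 64×10 = 640 mm². φR_n = 0.90 × 350 × 640 = 201.6 kN.
Tension rupture (net): A_n = (64 − 1×20)×10 = 440 mm² (U = 1.0, A_e = A_n). φR_n = 0.75 × 450 × 440 = 148.5 kN.
Governing: min(436.6, 554.9, 201.6, 148.5) = 148.5 kN → net-section rupture.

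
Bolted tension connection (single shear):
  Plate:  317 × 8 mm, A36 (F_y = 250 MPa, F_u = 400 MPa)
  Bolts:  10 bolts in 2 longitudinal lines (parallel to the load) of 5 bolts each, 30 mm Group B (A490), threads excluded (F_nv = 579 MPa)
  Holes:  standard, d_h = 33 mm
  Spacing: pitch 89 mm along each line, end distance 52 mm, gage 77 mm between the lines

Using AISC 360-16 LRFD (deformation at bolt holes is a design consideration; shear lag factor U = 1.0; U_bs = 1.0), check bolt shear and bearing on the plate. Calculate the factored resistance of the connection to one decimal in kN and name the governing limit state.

1494.7 kN (bearing governs)

Bolt shear: A_b = π(30)²/4 = 706.86 mm². φR_n = 0.75 × 579 × 706.86 × 10 × 1 = 3069.5 kN.
Bearing (8 mm plate, F_u = 400 MPa): end bolts L_c = 52 − 33/2 = 35.5, R_n = min(1.2×35.5×8×400, 2.4×30×8×400) = 136.32 kN/bolt; interior L_c = 89 − 33 = 56, R_n = 215.04 kN/bolt. φR_n = 0.75 × (2×136.32 + 8×215.04) = 1494.7 kN.
Governing: min(3069.5, 1494.7) = 1494.7 kN → bearing.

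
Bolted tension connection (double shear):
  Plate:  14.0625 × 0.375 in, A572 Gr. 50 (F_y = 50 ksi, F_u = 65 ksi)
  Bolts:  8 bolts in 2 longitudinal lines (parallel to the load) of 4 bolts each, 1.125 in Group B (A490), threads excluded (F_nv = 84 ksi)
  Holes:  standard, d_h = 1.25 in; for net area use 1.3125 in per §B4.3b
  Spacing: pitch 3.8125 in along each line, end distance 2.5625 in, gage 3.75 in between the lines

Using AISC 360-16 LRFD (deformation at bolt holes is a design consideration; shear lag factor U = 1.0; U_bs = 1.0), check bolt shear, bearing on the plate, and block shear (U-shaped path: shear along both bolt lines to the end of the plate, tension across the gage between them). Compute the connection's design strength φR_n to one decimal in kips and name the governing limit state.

250.9 kips (block shear governs)

Bolt shear: A_b = π(1.125)²/4 = 0.99402 in². φR_n = 0.75 × 84 × 0.99402 × 8 × 2 = 1002.0 kips.
Bearing (0.375 in plate, F_u = 65 ksi): end bolts L_c = 2.5625 − 1.25/2 = 1.9375, R_n = min(1.2×1.9375×0.375×65, 2.4×1.125×0.375×65) = 56.672 kips/bolt; interior L_c = 3.8125 − 1.25 = 2.5625, R_n = 65.813 kips/bolt. φR_n = 0.75 × (2×56.672 + 6×65.813) = 381.2 kips.
Block shear: shear path 2×[2.5625+3×3.8125] = 2×14 in, A_gv = 10.5, A_nv = 2×(14 − 3.5×1.3125)×0.375 = 7.0547 in²; tension across gage: (3.75 − 1×1.3125)×0.375 = 0.91406 in². R_n = min(0.6×65×7.0547, 0.6×50×10.5) + 1.0×65×0.91406 = min(275.13, 315) + 59.414 = 334.54 kips. φR_n = 0.75 × 334.54 = 250.9 kips.
Governing: min(1002.0, 381.2, 250.9) = 250.9 kips → block shear.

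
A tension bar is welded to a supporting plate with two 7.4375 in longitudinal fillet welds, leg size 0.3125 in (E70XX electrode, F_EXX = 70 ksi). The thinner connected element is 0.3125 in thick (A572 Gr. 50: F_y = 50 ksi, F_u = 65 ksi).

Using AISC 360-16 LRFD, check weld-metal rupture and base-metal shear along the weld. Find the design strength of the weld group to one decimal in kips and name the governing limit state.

103.5 kips (weld metal governs)

Weld metal: throat = 0.707×0.3125 = 0.22094 in, L = 2×7.4375 = 14.875 in. φR_n = 0.75 × 0.6 × 70 × 0.22094 × 14.875 = 103.5 kips.
Base metal shear (0.3125 in plate): yield φR_n = 1.0×0.6×50×0.3125×14.875 = 139.5 kips; rupture φR_n = 0.75×0.6×65×0.3125×14.875 = 136.0 kips; take 136.0 kips (rupture).
Governing: min(103.5, 136.0) = 103.5 kips → weld metal.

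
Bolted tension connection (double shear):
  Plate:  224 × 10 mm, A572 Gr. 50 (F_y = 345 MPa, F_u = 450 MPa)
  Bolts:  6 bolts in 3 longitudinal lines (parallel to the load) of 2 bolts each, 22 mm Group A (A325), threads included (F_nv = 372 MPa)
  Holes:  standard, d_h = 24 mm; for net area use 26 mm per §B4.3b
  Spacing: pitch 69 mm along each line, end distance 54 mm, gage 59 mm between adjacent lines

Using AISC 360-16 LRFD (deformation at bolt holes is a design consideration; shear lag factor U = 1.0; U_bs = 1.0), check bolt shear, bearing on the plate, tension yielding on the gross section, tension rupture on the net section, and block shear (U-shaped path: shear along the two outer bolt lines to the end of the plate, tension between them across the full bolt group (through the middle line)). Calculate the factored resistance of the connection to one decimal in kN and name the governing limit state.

492.8 kN (net-section rupture governs)

Bolt shear: A_b = π(22)²/4 = 380.13 mm². φR_n = 0.75 × 372 × 380.13 × 6 × 2 = 1272.7 kN.
Bearing (10 mm plate, F_u = 450 MPa): end bolts L_c = 54 − 24/2 = 42, R_n = min(1.2×42×10×450, 2.4×22×10×450) = 226.8 kN/bolt; interior L_c = 69 − 24 = 45, R_n = 237.6 kN/bolt. φR_n = 0.75 × (3×226.8 + 3×237.6) = 1044.9 kN.
Tension yield (gross): A_g = 224×10 = 2240 mm². φR_n = 0.90 × 345 × 2240 = 695.5 kN.
Tension rupture (net): A_n = (224 − 3×26)×10 = 1460 mm² (U = 1.0, A_e = A_n). φR_n = 0.75 × 450 × 1460 = 492.8 kN.
Block shear: shear path 2×[54+1×69] = 2×123 mm, A_gv = 2460, A_nv = 2×(123 − 1.5×26)×10 = 1680 mm²; tension across gage: (118 − 2×26)×10 = 660 mm². R_n = min(0.6×450×1680, 0.6×345×2460) + 1.0×450×660 = min(453.6, 509.22) + 297 = 750.6 kN. φR_n = 0.75 × 750.6 = 563.0 kN.
Governing: min(1272.7, 1044.9, 695.5, 492.8, 563.0) = 492.8 kN → net-section rupture.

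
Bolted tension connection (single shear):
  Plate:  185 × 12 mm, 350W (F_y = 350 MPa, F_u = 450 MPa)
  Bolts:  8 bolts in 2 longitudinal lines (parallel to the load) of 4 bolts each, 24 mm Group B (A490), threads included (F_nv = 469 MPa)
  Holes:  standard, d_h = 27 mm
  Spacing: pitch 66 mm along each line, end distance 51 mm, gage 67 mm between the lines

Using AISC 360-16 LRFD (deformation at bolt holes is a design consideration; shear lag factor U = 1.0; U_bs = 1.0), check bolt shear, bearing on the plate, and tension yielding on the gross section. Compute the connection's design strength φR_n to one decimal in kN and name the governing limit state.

Bolt shear: A_b = π(24)²/4 = 452.39 mm². φR_n = 0.75 × 469 × 452.39 × 8 × 1 = 1273.0 kN.
Bearing (12 mm plate, F_u = 450 MPa): end bolts L_c = 51 − 27/2 = 37.5, R_n = min(1.2×37.5×12×450, 2.4×24×12×450) = 243 kN/bolt; interior L_c = 66 − 27 = 39, R_n = 252.72 kN/bolt. φR_n = 0.75 × (2×243 + 6×252.72) = 1501.7 kN.
Tension yield (gross): A_g = 185×12 = 2220 mm². φR_n = 0.90 × 350 × 2220 = 699.3 kN.
Governing: min(1273.0, 1501.7, 699.3) = 699.3 kN → gross-section yield.

699.3 kN (gross-section yield governs)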